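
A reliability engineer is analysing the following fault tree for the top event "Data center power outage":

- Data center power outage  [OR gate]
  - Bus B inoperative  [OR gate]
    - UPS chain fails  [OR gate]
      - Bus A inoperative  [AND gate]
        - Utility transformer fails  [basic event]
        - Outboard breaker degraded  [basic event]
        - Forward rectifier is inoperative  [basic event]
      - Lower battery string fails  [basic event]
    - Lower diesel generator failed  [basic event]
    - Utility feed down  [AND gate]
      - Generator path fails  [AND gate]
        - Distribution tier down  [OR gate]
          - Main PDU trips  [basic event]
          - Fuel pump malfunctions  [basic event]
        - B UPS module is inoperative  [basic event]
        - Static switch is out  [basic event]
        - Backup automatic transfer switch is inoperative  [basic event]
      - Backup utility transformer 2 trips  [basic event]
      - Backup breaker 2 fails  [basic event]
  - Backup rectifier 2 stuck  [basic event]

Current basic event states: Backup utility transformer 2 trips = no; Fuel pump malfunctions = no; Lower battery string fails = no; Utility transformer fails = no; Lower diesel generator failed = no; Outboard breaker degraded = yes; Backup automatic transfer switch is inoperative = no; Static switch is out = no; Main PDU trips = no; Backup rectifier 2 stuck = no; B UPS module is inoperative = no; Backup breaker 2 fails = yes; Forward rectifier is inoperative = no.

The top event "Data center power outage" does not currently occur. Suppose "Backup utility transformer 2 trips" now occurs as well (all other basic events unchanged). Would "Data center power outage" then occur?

Counterfactual: set "Backup utility transformer 2 trips" to occurred.
Bus A inoperative [AND]: Utility transformer fails=not, Outboard breaker degraded=occurs, Forward rectifier is inoperative=not → not all inputs occur → does not occur.
UPS chain fails [OR]: Bus A inoperative=not, Lower battery string fails=not → no input occurs → does not occur.
Distribution tier down [OR]: Main PDU trips=not, Fuel pump malfunctions=not → no input occurs → does not occur.
Generator path fails [AND]: Distribution tier down=not, B UPS module is inoperative=not, Static switch is out=not, Backup automatic transfer switch is inoperative=not → not all inputs occur → does not occur.
Utility feed down [AND]: Generator path fails=not, Backup utility transformer 2 trips=occurs, Backup breaker 2 fails=occurs → not all inputs occur → does not occur.
Bus B inoperative [OR]: UPS chain fails=not, Lower diesel generator failed=not, Utility feed down=not → no input occurs → does not occur.
Data center power outage [OR]: Bus B inoperative=not, Backup rectifier 2 stuck=not → no input occurs → does not occur.

No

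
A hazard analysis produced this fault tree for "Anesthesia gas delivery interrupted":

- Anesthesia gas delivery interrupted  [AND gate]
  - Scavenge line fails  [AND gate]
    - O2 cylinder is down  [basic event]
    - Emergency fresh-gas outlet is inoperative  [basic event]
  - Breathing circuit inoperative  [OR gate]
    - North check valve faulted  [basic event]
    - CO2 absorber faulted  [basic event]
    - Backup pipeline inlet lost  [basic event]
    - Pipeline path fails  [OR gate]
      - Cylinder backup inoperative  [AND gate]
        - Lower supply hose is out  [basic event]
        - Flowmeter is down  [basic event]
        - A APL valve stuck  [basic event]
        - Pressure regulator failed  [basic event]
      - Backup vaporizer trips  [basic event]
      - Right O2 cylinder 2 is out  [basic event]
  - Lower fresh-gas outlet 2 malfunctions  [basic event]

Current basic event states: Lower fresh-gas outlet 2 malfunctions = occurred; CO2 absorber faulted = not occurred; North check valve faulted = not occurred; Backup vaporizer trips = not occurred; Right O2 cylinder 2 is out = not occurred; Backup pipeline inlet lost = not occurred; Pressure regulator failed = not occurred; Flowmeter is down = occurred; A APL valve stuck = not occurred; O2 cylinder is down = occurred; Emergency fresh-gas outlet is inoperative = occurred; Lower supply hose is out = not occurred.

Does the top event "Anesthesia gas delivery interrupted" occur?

Scavenge line fails [AND]: O2 cylinder is down=occurs, Emergency fresh-gas outlet is inoperative=occurs → all inputs occur → occurs.
Cylinder backup inoperative [AND]: Lower supply hose is out=not, Flowmeter is down=occurs, A APL valve stuck=not, Pressure regulator failed=not → not all inputs occur → does not occur.
Pipeline path fails [OR]: Cylinder backup inoperative=not, Backup vaporizer trips=not, Right O2 cylinder 2 is out=not → no input occurs → does not occur.
Breathing circuit inoperative [OR]: North check valve faulted=not, CO2 absorber faulted=not, Backup pipeline inlet lost=not, Pipeline path fails=not → no input occurs → does not occur.
Anesthesia gas delivery interrupted [AND]: Scavenge line fails=occurs, Breathing circuit inoperative=not, Lower fresh-gas outlet 2 malfunctions=occurs → not all inputs occur → does not occur.

No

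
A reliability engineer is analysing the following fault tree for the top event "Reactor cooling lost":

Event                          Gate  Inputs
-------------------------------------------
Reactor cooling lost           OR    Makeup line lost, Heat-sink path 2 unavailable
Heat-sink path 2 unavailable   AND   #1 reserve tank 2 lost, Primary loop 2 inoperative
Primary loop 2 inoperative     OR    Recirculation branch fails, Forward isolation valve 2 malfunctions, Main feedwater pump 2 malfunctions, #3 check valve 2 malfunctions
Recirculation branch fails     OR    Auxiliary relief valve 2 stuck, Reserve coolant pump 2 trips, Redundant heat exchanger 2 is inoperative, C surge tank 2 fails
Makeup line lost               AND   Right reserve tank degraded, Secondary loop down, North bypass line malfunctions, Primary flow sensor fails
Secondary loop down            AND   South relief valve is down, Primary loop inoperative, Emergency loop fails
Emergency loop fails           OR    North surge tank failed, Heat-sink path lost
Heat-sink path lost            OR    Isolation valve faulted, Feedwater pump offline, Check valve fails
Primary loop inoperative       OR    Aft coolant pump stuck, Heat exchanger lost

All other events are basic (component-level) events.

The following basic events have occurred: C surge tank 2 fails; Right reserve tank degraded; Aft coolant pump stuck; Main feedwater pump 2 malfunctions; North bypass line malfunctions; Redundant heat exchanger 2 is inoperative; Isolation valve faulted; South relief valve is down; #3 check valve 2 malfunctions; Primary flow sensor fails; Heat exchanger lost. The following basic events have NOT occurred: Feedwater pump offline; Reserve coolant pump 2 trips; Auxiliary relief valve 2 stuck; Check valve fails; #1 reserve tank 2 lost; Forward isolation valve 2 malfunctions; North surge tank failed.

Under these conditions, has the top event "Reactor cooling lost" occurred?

Yes

Primary loop inoperative [OR]: Aft coolant pump stuck=occurs, Heat exchanger lost=occurs → at least one input occurs → occurs.
Heat-sink path lost [OR]: Isolation valve faulted=occurs, Feedwater pump offline=not, Check valve fails=not → at least one input occurs → occurs.
Emergency loop fails [OR]: North surge tank failed=not, Heat-sink path lost=occurs → at least one input occurs → occurs.
Secondary loop down [AND]: South relief valve is down=occurs, Primary loop inoperative=occurs, Emergency loop fails=occurs → all inputs occur → occurs.
Makeup line lost [AND]: Right reserve tank degraded=occurs, Secondary loop down=occurs, North bypass line malfunctions=occurs, Primary flow sensor fails=occurs → all inputs occur → occurs.
Recirculation branch fails [OR]: Auxiliary relief valve 2 stuck=not, Reserve coolant pump 2 trips=not, Redundant heat exchanger 2 is inoperative=occurs, C surge tank 2 fails=occurs → at least one input occurs → occurs.
Primary loop 2 inoperative [OR]: Recirculation branch fails=occurs, Forward isolation valve 2 malfunctions=not, Main feedwater pump 2 malfunctions=occurs, #3 check valve 2 malfunctions=occurs → at least one input occurs → occurs.
Heat-sink path 2 unavailable [AND]: #1 reserve tank 2 lost=not, Primary loop 2 inoperative=occurs → not all inputs occur → does not occur.
Reactor cooling lost [OR]: Makeup line lost=occurs, Heat-sink path 2 unavailable=not → at least one input occurs → occurs.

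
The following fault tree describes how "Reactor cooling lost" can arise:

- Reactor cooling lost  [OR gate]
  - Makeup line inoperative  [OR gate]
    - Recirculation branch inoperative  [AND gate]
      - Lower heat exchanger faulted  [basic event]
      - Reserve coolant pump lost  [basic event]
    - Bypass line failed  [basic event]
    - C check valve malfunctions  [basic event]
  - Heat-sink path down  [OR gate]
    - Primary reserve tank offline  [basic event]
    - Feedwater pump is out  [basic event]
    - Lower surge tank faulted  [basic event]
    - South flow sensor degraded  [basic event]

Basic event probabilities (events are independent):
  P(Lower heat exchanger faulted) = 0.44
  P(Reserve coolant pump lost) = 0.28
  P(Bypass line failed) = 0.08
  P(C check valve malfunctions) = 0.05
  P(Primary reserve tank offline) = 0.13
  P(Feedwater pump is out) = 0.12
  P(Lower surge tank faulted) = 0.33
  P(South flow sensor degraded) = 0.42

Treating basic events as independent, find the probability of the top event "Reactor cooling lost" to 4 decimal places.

0.7720

P(Recirculation branch inoperative) [AND] = 0.44 × 0.28 = 0.123200
P(Makeup line inoperative) [OR] = 1 − (1−0.123200) × (1−0.08) × (1−0.05) = 0.233677
P(Heat-sink path down) [OR] = 1 − (1−0.13) × (1−0.12) × (1−0.33) × (1−0.42) = 0.702488
P(Reactor cooling lost) [OR] = 1 − (1−0.233677) × (1−0.702488) = 0.772010
Rounded to 4 decimal places: P(Reactor cooling lost) ≈ 0.7720.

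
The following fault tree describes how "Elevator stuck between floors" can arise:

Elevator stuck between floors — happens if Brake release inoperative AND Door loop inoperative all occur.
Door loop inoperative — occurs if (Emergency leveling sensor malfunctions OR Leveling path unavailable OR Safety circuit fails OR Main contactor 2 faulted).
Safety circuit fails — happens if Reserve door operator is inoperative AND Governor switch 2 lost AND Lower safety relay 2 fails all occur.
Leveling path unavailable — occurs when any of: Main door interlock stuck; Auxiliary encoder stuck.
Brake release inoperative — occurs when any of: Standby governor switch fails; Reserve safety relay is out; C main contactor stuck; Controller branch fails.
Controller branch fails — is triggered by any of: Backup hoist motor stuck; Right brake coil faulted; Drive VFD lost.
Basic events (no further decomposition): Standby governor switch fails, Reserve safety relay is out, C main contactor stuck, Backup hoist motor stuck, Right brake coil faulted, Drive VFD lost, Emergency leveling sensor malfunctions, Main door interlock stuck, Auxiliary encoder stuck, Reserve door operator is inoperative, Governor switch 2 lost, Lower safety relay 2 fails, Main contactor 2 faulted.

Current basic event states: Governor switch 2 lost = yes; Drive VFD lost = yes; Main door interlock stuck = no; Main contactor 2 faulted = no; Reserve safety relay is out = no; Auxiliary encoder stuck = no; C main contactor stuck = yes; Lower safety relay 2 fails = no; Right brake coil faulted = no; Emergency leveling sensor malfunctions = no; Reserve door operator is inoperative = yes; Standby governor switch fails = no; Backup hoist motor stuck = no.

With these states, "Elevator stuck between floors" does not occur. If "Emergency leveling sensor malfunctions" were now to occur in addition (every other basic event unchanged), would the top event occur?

Yes

Counterfactual: set "Emergency leveling sensor malfunctions" to occurred.
Controller branch fails [OR]: Backup hoist motor stuck=not, Right brake coil faulted=not, Drive VFD lost=occurs → at least one input occurs → occurs.
Brake release inoperative [OR]: Standby governor switch fails=not, Reserve safety relay is out=not, C main contactor stuck=occurs, Controller branch fails=occurs → at least one input occurs → occurs.
Leveling path unavailable [OR]: Main door interlock stuck=not, Auxiliary encoder stuck=not → no input occurs → does not occur.
Safety circuit fails [AND]: Reserve door operator is inoperative=occurs, Governor switch 2 lost=occurs, Lower safety relay 2 fails=not → not all inputs occur → does not occur.
Door loop inoperative [OR]: Emergency leveling sensor malfunctions=occurs, Leveling path unavailable=not, Safety circuit fails=not, Main contactor 2 faulted=not → at least one input occurs → occurs.
Elevator stuck between floors [AND]: Brake release inoperative=occurs, Door loop inoperative=occurs → all inputs occur → occurs.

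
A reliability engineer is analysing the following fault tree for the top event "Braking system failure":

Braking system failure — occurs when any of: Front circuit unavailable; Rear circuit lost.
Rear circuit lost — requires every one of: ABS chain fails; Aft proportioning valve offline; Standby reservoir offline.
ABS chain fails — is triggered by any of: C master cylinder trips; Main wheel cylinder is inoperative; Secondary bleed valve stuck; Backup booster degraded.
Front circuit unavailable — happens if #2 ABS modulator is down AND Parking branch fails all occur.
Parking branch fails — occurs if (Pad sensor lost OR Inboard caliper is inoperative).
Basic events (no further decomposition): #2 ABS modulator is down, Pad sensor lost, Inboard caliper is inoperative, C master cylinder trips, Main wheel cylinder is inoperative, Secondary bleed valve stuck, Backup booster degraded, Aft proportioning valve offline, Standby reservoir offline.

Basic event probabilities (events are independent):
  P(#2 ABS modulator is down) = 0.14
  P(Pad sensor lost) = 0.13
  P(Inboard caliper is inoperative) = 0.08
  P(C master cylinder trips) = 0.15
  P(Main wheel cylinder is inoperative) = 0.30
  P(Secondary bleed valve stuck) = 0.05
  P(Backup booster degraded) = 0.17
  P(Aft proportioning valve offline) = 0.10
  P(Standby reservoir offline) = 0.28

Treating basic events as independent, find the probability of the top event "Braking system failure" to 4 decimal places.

0.0424

P(Parking branch fails) [OR] = 1 − (1−0.13) × (1−0.08) = 0.199600
P(Front circuit unavailable) [AND] = 0.14 × 0.199600 = 0.027944
P(ABS chain fails) [OR] = 1 − (1−0.15) × (1−0.30) × (1−0.05) × (1−0.17) = 0.530843
P(Rear circuit lost) [AND] = 0.530843 × 0.10 × 0.28 = 0.014864
P(Braking system failure) [OR] = 1 − (1−0.027944) × (1−0.014864) = 0.042393
Rounded to 4 decimal places: P(Braking system failure) ≈ 0.0424.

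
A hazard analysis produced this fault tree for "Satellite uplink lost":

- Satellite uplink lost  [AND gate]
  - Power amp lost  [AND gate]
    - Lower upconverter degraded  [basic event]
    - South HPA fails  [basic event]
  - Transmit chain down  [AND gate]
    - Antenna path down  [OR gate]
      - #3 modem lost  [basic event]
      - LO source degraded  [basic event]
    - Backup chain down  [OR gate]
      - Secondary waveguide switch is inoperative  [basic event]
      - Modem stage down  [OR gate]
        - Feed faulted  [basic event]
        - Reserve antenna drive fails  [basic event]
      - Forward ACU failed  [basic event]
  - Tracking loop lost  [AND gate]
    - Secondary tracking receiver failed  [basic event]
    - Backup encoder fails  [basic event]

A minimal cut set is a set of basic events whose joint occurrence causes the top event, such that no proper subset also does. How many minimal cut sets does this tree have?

8

Power amp lost [AND]: one cut set from each child combined → 1 × 1 = 1 cut set(s).
Antenna path down [OR]: union of children's cut sets → 2 cut set(s).
Modem stage down [OR]: union of children's cut sets → 2 cut set(s).
Backup chain down [OR]: union of children's cut sets → 4 cut set(s).
Transmit chain down [AND]: one cut set from each child combined → 2 × 4 = 8 cut set(s).
Tracking loop lost [AND]: one cut set from each child combined → 1 × 1 = 1 cut set(s).
Satellite uplink lost [AND]: one cut set from each child combined → 1 × 8 × 1 = 8 cut set(s).
Minimal cut sets: {#3 modem lost, Backup encoder fails, Lower upconverter degraded, Secondary tracking receiver failed, Secondary waveguide switch is inoperative, South HPA fails}; {#3 modem lost, Backup encoder fails, Feed faulted, Lower upconverter degraded, Secondary tracking receiver failed, South HPA fails}; {#3 modem lost, Backup encoder fails, Lower upconverter degraded, Reserve antenna drive fails, Secondary tracking receiver failed, South HPA fails}; {#3 modem lost, Backup encoder fails, Forward ACU failed, Lower upconverter degraded, Secondary tracking receiver failed, South HPA fails}; {Backup encoder fails, LO source degraded, Lower upconverter degraded, Secondary tracking receiver failed, Secondary waveguide switch is inoperative, South HPA fails}; {Backup encoder fails, Feed faulted, LO source degraded, Lower upconverter degraded, Secondary tracking receiver failed, South HPA fails}; {Backup encoder fails, LO source degraded, Lower upconverter degraded, Reserve antenna drive fails, Secondary tracking receiver failed, South HPA fails}; {Backup encoder fails, Forward ACU failed, LO source degraded, Lower upconverter degraded, Secondary tracking receiver failed, South HPA fails}.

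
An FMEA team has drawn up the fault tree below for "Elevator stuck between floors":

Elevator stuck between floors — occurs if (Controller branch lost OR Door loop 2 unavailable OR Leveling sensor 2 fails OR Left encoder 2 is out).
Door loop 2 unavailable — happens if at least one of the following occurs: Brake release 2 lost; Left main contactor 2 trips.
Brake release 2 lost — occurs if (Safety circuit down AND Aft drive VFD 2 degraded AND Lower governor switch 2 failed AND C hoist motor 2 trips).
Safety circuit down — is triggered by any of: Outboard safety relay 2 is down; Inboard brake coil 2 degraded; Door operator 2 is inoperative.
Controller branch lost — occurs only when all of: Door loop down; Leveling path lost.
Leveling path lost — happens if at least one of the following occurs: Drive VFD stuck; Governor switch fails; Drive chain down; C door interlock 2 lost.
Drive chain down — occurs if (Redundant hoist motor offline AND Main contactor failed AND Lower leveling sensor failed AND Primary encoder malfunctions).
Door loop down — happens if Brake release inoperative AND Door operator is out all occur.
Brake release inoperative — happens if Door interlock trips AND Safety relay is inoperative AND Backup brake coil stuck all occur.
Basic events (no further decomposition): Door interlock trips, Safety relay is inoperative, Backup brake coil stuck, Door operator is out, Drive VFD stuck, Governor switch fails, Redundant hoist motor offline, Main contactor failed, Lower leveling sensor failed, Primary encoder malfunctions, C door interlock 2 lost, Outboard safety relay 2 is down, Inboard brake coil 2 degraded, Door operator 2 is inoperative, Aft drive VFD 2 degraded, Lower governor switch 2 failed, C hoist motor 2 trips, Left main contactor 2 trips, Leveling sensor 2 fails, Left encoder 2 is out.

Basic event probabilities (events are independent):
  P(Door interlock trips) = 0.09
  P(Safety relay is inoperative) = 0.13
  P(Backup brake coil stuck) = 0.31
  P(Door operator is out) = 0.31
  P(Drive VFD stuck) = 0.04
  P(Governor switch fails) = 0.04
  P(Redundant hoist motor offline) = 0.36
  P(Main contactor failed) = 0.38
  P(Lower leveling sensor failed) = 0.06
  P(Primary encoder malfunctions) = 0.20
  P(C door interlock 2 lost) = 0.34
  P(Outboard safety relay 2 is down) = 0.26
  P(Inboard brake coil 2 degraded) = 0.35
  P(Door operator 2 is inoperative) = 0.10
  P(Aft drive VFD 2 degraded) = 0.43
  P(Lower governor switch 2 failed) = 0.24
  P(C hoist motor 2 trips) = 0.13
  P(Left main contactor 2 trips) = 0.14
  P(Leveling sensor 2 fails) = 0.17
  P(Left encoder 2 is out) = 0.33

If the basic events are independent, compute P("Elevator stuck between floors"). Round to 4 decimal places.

P(Brake release inoperative) [AND] = 0.09 × 0.13 × 0.31 = 0.003627
P(Door loop down) [AND] = 0.003627 × 0.31 = 0.001124
P(Drive chain down) [AND] = 0.36 × 0.38 × 0.06 × 0.20 = 0.001642
P(Leveling path lost) [OR] = 1 − (1−0.04) × (1−0.04) × (1−0.001642) × (1−0.34) = 0.392743
P(Controller branch lost) [AND] = 0.001124 × 0.392743 = 0.000441
P(Safety circuit down) [OR] = 1 − (1−0.26) × (1−0.35) × (1−0.10) = 0.567100
P(Brake release 2 lost) [AND] = 0.567100 × 0.43 × 0.24 × 0.13 = 0.007608
P(Door loop 2 unavailable) [OR] = 1 − (1−0.007608) × (1−0.14) = 0.146543
P(Elevator stuck between floors) [OR] = 1 − (1−0.000441) × (1−0.146543) × (1−0.17) × (1−0.33) = 0.525602
Rounded to 4 decimal places: P(Elevator stuck between floors) ≈ 0.5256.

0.5256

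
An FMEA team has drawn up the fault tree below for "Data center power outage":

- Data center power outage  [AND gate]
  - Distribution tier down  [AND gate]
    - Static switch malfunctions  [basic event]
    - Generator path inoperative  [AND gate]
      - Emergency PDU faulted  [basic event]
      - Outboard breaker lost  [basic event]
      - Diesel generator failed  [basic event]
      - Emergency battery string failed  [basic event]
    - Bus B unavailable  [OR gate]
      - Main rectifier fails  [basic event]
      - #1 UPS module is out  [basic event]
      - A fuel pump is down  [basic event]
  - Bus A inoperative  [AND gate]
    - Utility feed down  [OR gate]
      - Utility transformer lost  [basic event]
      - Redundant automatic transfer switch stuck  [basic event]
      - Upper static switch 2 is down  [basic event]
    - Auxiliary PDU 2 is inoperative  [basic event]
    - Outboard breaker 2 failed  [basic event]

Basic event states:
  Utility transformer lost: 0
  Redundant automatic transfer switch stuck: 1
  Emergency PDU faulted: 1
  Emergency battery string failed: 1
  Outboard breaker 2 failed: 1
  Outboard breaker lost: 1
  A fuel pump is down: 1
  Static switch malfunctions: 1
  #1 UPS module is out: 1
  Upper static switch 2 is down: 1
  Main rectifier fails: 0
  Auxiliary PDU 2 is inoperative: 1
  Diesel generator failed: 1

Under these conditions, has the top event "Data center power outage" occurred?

Yes

Generator path inoperative [AND]: Emergency PDU faulted=occurs, Outboard breaker lost=occurs, Diesel generator failed=occurs, Emergency battery string failed=occurs → all inputs occur → occurs.
Bus B unavailable [OR]: Main rectifier fails=not, #1 UPS module is out=occurs, A fuel pump is down=occurs → at least one input occurs → occurs.
Distribution tier down [AND]: Static switch malfunctions=occurs, Generator path inoperative=occurs, Bus B unavailable=occurs → all inputs occur → occurs.
Utility feed down [OR]: Utility transformer lost=not, Redundant automatic transfer switch stuck=occurs, Upper static switch 2 is down=occurs → at least one input occurs → occurs.
Bus A inoperative [AND]: Utility feed down=occurs, Auxiliary PDU 2 is inoperative=occurs, Outboard breaker 2 failed=occurs → all inputs occur → occurs.
Data center power outage [AND]: Distribution tier down=occurs, Bus A inoperative=occurs → all inputs occur → occurs.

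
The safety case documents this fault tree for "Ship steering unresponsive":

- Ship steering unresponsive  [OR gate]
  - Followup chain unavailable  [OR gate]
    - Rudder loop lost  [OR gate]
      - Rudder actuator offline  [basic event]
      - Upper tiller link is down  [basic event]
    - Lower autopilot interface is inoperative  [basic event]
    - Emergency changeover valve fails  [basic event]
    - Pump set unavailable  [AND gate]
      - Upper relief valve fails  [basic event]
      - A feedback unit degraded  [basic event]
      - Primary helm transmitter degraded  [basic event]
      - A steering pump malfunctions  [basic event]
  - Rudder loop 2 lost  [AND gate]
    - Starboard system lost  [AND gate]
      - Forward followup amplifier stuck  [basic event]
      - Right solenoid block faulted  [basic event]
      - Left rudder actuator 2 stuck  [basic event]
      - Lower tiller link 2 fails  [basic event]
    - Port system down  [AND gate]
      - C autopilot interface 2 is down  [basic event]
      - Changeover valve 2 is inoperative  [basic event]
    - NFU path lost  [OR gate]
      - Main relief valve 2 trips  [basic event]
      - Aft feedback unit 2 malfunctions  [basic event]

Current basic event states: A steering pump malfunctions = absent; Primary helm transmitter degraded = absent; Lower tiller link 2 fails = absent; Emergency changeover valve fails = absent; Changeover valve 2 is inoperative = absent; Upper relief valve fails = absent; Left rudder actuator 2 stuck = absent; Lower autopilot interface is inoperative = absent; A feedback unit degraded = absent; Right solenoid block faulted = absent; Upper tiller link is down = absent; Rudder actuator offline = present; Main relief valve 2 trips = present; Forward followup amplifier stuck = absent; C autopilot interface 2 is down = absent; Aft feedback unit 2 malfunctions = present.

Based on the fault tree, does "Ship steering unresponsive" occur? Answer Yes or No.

Yes

Rudder loop lost [OR]: Rudder actuator offline=occurs, Upper tiller link is down=not → at least one input occurs → occurs.
Pump set unavailable [AND]: Upper relief valve fails=not, A feedback unit degraded=not, Primary helm transmitter degraded=not, A steering pump malfunctions=not → not all inputs occur → does not occur.
Followup chain unavailable [OR]: Rudder loop lost=occurs, Lower autopilot interface is inoperative=not, Emergency changeover valve fails=not, Pump set unavailable=not → at least one input occurs → occurs.
Starboard system lost [AND]: Forward followup amplifier stuck=not, Right solenoid block faulted=not, Left rudder actuator 2 stuck=not, Lower tiller link 2 fails=not → not all inputs occur → does not occur.
Port system down [AND]: C autopilot interface 2 is down=not, Changeover valve 2 is inoperative=not → not all inputs occur → does not occur.
NFU path lost [OR]: Main relief valve 2 trips=occurs, Aft feedback unit 2 malfunctions=occurs → at least one input occurs → occurs.
Rudder loop 2 lost [AND]: Starboard system lost=not, Port system down=not, NFU path lost=occurs → not all inputs occur → does not occur.
Ship steering unresponsive [OR]: Followup chain unavailable=occurs, Rudder loop 2 lost=not → at least one input occurs → occurs.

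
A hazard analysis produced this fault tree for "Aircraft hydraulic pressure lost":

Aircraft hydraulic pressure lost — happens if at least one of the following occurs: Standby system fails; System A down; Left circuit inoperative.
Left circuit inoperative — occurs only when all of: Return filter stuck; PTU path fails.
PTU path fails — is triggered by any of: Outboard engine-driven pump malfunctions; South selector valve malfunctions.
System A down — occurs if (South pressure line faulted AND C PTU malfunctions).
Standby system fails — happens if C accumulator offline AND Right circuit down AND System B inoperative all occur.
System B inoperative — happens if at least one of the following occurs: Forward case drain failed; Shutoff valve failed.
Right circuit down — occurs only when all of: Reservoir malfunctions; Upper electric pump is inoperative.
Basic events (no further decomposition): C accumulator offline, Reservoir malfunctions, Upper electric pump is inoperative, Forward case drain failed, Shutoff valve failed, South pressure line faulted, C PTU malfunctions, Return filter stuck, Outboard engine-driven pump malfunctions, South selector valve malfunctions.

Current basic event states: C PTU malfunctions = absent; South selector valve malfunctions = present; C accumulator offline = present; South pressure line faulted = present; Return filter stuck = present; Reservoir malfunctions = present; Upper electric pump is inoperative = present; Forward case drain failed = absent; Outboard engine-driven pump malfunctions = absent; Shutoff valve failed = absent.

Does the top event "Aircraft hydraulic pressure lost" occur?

Right circuit down [AND]: Reservoir malfunctions=occurs, Upper electric pump is inoperative=occurs → all inputs occur → occurs.
System B inoperative [OR]: Forward case drain failed=not, Shutoff valve failed=not → no input occurs → does not occur.
Standby system fails [AND]: C accumulator offline=occurs, Right circuit down=occurs, System B inoperative=not → not all inputs occur → does not occur.
System A down [AND]: South pressure line faulted=occurs, C PTU malfunctions=not → not all inputs occur → does not occur.
PTU path fails [OR]: Outboard engine-driven pump malfunctions=not, South selector valve malfunctions=occurs → at least one input occurs → occurs.
Left circuit inoperative [AND]: Return filter stuck=occurs, PTU path fails=occurs → all inputs occur → occurs.
Aircraft hydraulic pressure lost [OR]: Standby system fails=not, System A down=not, Left circuit inoperative=occurs → at least one input occurs → occurs.

Yes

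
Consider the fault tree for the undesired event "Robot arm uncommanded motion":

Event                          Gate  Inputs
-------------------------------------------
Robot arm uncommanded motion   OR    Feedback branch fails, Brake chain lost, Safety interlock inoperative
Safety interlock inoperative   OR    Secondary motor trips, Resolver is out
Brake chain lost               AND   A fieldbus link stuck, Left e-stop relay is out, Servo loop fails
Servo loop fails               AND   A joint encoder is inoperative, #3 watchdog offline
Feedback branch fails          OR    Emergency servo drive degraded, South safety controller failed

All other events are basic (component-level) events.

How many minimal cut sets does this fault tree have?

5

Feedback branch fails [OR]: union of children's cut sets → 2 cut set(s).
Servo loop fails [AND]: one cut set from each child combined → 1 × 1 = 1 cut set(s).
Brake chain lost [AND]: one cut set from each child combined → 1 × 1 × 1 = 1 cut set(s).
Safety interlock inoperative [OR]: union of children's cut sets → 2 cut set(s).
Robot arm uncommanded motion [OR]: union of children's cut sets → 5 cut set(s).
Minimal cut sets: {Emergency servo drive degraded}; {South safety controller failed}; {#3 watchdog offline, A fieldbus link stuck, A joint encoder is inoperative, Left e-stop relay is out}; {Secondary motor trips}; {Resolver is out}.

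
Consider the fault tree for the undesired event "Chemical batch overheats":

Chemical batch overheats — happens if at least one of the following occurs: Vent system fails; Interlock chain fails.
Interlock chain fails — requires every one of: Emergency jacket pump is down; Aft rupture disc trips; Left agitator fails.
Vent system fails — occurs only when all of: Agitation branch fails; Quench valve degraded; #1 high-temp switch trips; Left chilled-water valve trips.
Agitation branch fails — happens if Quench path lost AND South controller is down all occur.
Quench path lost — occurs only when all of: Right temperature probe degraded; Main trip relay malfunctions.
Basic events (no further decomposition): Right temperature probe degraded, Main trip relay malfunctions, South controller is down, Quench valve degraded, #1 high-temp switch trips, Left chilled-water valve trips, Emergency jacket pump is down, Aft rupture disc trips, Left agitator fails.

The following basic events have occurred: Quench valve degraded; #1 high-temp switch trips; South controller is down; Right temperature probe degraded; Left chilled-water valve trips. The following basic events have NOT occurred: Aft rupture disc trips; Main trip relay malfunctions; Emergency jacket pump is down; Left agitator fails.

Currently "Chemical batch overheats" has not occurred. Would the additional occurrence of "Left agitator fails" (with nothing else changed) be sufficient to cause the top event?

No

Counterfactual: set "Left agitator fails" to occurred.
Quench path lost [AND]: Right temperature probe degraded=occurs, Main trip relay malfunctions=not → not all inputs occur → does not occur.
Agitation branch fails [AND]: Quench path lost=not, South controller is down=occurs → not all inputs occur → does not occur.
Vent system fails [AND]: Agitation branch fails=not, Quench valve degraded=occurs, #1 high-temp switch trips=occurs, Left chilled-water valve trips=occurs → not all inputs occur → does not occur.
Interlock chain fails [AND]: Emergency jacket pump is down=not, Aft rupture disc trips=not, Left agitator fails=occurs → not all inputs occur → does not occur.
Chemical batch overheats [OR]: Vent system fails=not, Interlock chain fails=not → no input occurs → does not occur.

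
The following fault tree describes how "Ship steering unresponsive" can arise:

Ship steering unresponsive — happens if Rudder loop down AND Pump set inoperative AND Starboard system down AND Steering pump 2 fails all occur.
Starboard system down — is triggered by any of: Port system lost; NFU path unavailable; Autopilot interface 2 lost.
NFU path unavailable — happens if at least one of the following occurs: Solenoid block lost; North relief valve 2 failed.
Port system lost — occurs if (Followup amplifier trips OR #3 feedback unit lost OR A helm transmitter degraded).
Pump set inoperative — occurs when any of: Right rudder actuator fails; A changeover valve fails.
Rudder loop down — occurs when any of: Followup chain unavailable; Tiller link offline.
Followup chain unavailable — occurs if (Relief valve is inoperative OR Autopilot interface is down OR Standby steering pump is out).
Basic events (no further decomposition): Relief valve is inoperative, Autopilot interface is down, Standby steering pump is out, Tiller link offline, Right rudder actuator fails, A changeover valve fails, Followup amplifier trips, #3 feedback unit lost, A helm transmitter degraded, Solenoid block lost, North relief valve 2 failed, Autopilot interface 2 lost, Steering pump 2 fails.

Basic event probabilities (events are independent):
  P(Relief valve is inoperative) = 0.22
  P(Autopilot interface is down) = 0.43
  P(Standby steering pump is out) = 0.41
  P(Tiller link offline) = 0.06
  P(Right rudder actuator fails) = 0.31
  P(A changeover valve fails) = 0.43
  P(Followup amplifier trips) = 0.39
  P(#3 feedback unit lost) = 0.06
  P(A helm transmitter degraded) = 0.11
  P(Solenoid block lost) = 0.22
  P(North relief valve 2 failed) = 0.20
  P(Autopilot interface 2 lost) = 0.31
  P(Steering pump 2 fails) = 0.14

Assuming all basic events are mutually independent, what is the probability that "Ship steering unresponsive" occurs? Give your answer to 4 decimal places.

P(Followup chain unavailable) [OR] = 1 − (1−0.22) × (1−0.43) × (1−0.41) = 0.737686
P(Rudder loop down) [OR] = 1 − (1−0.737686) × (1−0.06) = 0.753425
P(Pump set inoperative) [OR] = 1 − (1−0.31) × (1−0.43) = 0.606700
P(Port system lost) [OR] = 1 − (1−0.39) × (1−0.06) × (1−0.11) = 0.489674
P(NFU path unavailable) [OR] = 1 − (1−0.22) × (1−0.20) = 0.376000
P(Starboard system down) [OR] = 1 − (1−0.489674) × (1−0.376000) × (1−0.31) = 0.780274
P(Ship steering unresponsive) [AND] = 0.753425 × 0.606700 × 0.780274 × 0.14 = 0.049933
Rounded to 4 decimal places: P(Ship steering unresponsive) ≈ 0.0499.

0.0499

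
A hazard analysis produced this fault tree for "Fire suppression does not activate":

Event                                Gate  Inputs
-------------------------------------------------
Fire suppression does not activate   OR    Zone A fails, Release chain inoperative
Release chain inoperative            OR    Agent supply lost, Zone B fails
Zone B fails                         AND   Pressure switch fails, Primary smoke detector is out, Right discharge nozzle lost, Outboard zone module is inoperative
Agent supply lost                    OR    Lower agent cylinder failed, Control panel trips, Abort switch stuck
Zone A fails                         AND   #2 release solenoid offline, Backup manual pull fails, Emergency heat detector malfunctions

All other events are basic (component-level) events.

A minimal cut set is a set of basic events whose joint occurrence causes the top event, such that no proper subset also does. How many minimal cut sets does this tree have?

5

Zone A fails [AND]: one cut set from each child combined → 1 × 1 × 1 = 1 cut set(s).
Agent supply lost [OR]: union of children's cut sets → 3 cut set(s).
Zone B fails [AND]: one cut set from each child combined → 1 × 1 × 1 × 1 = 1 cut set(s).
Release chain inoperative [OR]: union of children's cut sets → 4 cut set(s).
Fire suppression does not activate [OR]: union of children's cut sets → 5 cut set(s).
Minimal cut sets: {#2 release solenoid offline, Backup manual pull fails, Emergency heat detector malfunctions}; {Lower agent cylinder failed}; {Control panel trips}; {Abort switch stuck}; {Outboard zone module is inoperative, Pressure switch fails, Primary smoke detector is out, Right discharge nozzle lost}.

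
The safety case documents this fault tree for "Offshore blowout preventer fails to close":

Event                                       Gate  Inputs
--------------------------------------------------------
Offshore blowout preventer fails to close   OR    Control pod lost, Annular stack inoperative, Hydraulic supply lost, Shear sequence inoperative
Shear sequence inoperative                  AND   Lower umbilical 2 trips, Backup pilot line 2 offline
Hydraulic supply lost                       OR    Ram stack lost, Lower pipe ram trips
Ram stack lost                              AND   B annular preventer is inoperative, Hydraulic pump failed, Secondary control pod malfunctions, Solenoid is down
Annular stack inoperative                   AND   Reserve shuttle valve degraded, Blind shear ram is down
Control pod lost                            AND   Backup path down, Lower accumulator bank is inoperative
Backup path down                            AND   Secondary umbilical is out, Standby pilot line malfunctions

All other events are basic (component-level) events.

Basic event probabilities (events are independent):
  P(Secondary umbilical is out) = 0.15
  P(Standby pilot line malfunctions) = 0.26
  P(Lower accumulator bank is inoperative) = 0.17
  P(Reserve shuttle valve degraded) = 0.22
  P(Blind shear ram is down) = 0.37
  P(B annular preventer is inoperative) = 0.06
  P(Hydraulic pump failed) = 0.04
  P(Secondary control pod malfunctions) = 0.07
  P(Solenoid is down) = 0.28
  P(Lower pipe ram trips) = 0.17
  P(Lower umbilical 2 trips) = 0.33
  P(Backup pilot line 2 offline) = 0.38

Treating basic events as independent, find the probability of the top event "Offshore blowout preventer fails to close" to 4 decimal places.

P(Backup path down) [AND] = 0.15 × 0.26 = 0.039000
P(Control pod lost) [AND] = 0.039000 × 0.17 = 0.006630
P(Annular stack inoperative) [AND] = 0.22 × 0.37 = 0.081400
P(Ram stack lost) [AND] = 0.06 × 0.04 × 0.07 × 0.28 = 0.000047
P(Hydraulic supply lost) [OR] = 1 − (1−0.000047) × (1−0.17) = 0.170039
P(Shear sequence inoperative) [AND] = 0.33 × 0.38 = 0.125400
P(Offshore blowout preventer fails to close) [OR] = 1 − (1−0.006630) × (1−0.081400) × (1−0.170039) × (1−0.125400) = 0.337624
Rounded to 4 decimal places: P(Offshore blowout preventer fails to close) ≈ 0.3376.

0.3376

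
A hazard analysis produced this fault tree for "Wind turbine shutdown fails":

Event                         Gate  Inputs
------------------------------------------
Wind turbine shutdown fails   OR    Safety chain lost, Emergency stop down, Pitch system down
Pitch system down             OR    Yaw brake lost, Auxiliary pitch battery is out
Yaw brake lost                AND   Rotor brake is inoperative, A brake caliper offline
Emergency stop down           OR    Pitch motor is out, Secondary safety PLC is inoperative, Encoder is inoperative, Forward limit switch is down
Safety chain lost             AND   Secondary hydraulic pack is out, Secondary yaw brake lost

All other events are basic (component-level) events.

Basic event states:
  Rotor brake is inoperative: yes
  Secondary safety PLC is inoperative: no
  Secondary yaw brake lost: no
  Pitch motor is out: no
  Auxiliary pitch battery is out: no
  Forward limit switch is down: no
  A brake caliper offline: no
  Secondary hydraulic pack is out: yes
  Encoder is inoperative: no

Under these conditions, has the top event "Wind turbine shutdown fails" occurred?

Safety chain lost [AND]: Secondary hydraulic pack is out=occurs, Secondary yaw brake lost=not → not all inputs occur → does not occur.
Emergency stop down [OR]: Pitch motor is out=not, Secondary safety PLC is inoperative=not, Encoder is inoperative=not, Forward limit switch is down=not → no input occurs → does not occur.
Yaw brake lost [AND]: Rotor brake is inoperative=occurs, A brake caliper offline=not → not all inputs occur → does not occur.
Pitch system down [OR]: Yaw brake lost=not, Auxiliary pitch battery is out=not → no input occurs → does not occur.
Wind turbine shutdown fails [OR]: Safety chain lost=not, Emergency stop down=not, Pitch system down=not → no input occurs → does not occur.

No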